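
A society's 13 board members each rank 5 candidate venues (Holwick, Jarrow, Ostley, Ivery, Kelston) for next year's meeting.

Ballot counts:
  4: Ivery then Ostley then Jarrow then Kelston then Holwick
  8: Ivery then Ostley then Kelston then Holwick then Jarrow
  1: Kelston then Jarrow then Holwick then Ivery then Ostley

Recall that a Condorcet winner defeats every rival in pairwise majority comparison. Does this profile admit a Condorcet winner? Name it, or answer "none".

Ivery

Pairwise majorities:
Holwick vs Jarrow: Holwick preferred on 8 ballots; Holwick wins 8–5.
Holwick vs Ostley: Holwick preferred on 1 ballot; Ostley wins 12–1.
Holwick vs Ivery: 1 for Holwick, 12 for Ivery — Ivery by 12–1.
Holwick vs Kelston: 0 for Holwick, 13 for Kelston — Kelston by 13–0.
Jarrow vs Ostley: Jarrow preferred on 1 ballot; Ostley wins 12–1.
Jarrow vs Ivery: 1 for Jarrow, 12 for Ivery — Ivery by 12–1.
Jarrow vs Kelston: 4 to 9, Kelston.
Ostley vs Ivery: Ostley preferred on 0 ballots; Ivery wins 13–0.
Ostley vs Kelston: 4+8 = 12 for Ostley, 1 for Kelston — Ostley by 12–1.
Ivery vs Kelston: Ivery preferred on 4+8 = 12 ballots; Ivery wins 12–1.
Ivery wins every pairwise contest, so Ivery is the Condorcet winner.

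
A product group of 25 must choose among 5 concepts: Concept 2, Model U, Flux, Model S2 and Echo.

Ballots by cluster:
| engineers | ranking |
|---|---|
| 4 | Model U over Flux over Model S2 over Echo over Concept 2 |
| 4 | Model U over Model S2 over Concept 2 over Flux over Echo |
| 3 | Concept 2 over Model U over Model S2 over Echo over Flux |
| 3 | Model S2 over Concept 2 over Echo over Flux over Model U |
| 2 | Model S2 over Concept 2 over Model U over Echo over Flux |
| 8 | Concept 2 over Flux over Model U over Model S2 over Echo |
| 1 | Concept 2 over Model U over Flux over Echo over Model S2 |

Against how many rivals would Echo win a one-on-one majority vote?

0

Echo against each rival (25 engineers):
Echo vs Concept 2: 4 for Echo, 21 for Concept 2 — Concept 2 by 21–4.
Echo–Model U: Model U 22–3.
Echo vs Flux: Flux wins 17–8.
Echo vs Model S2: Echo preferred on 1 ballot; Model S2 wins 24–1.
Echo beats no one; loses to Concept 2, Model U, Flux, Model S2 — 0 pairwise wins.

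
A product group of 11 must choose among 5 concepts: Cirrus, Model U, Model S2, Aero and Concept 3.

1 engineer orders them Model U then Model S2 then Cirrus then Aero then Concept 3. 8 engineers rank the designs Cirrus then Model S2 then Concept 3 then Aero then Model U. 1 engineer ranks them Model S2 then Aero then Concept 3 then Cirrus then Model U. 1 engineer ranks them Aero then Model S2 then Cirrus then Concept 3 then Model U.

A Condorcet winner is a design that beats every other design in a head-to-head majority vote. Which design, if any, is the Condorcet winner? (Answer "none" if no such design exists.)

Cirrus

Head-to-head results (11 engineers):
Cirrus vs Model U: 8+1+1 = 10 for Cirrus, 1 for Model U — Cirrus by 10–1.
Cirrus–Model S2: Cirrus 8–3.
Cirrus vs Aero: Cirrus, 9–2.
Cirrus vs Concept 3: Cirrus, 10–1.
Model U vs Model S2: Model S2 wins 10–1.
Model U–Aero: Aero 10–1.
Model U vs Concept 3: Concept 3 wins 10–1.
Model S2 vs Aero: Model S2, 10–1.
Model S2 vs Concept 3: Model S2 wins 11–0.
Aero vs Concept 3: 1+1+1 = 3 for Aero, 8 for Concept 3 — Concept 3 by 8–3.
Cirrus defeats every rival head-to-head and is the Condorcet winner.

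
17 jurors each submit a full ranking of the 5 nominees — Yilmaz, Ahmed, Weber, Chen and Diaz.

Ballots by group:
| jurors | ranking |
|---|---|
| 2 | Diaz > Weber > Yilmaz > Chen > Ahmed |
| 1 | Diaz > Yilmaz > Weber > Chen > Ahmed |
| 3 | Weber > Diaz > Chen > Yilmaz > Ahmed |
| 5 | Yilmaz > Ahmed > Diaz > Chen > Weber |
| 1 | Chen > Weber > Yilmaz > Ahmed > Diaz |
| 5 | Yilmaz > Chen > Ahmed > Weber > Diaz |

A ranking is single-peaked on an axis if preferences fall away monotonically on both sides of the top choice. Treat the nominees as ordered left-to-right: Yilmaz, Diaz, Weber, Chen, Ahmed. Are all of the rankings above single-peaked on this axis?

Axis positions: Yilmaz=1, Diaz=2, Weber=3, Chen=4, Ahmed=5.
Group 1 (peak Diaz at position 2): ranking walks positions 2-3-1-4-5, expanding outward from the peak — single-peaked.
Group 2 (peak Diaz at position 2): ranking walks positions 2-1-3-4-5, expanding outward from the peak — single-peaked.
Group 3 (peak Weber at position 3): ranking walks positions 3-2-4-1-5, expanding outward from the peak — single-peaked.
Group 4: ranking walks positions 1-5-2-4-3; Ahmed is ranked above Diaz even though Diaz lies between Ahmed and the peak Yilmaz on the axis — preferences dip and rise again. Not single-peaked.
Group 5: ranking walks positions 4-3-1-5-2; Yilmaz is ranked above Diaz even though Diaz lies between Yilmaz and the peak Chen on the axis — preferences dip and rise again. Not single-peaked.
Group 6: ranking walks positions 1-4-5-3-2; Chen is ranked above Diaz even though Diaz lies between Chen and the peak Yilmaz on the axis — preferences dip and rise again. Not single-peaked.
Group 4 violates single-peakedness, so the profile is not single-peaked on this axis.

no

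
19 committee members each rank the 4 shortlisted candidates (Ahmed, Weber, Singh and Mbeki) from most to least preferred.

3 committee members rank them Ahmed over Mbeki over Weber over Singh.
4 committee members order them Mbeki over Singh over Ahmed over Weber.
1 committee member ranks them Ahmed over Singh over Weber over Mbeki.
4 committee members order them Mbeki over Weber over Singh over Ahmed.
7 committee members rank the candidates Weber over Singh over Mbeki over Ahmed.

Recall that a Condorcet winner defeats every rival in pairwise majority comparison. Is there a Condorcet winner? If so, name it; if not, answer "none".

Mbeki

Head-to-head results (19 committee members):
Ahmed vs Weber: Ahmed is ranked higher on 3+4+1 = 8 ballots, Weber on 11. Weber wins 11–8.
Ahmed vs Singh: 3+1 = 4 for Ahmed, 15 for Singh — Singh by 15–4.
Ahmed vs Mbeki: 4 to 15, Mbeki.
Weber vs Singh: 14 to 5, Weber.
Weber vs Mbeki: 1+7 = 8 for Weber, 11 for Mbeki — Mbeki by 11–8.
Singh vs Mbeki: 1+7 = 8 for Singh, 11 for Mbeki — Mbeki by 11–8.
Mbeki wins every pairwise contest, so Mbeki is the Condorcet winner.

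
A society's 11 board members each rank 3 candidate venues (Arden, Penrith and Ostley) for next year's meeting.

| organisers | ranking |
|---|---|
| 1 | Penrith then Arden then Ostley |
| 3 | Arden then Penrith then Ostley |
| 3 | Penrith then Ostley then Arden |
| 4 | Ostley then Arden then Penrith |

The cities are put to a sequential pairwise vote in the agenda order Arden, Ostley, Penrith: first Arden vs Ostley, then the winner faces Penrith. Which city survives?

Penrith

Round 1: Arden vs Ostley — 4–7, Ostley advances.
Round 2: Ostley vs Penrith — 4–7, Penrith advances.
The agenda winner is Penrith.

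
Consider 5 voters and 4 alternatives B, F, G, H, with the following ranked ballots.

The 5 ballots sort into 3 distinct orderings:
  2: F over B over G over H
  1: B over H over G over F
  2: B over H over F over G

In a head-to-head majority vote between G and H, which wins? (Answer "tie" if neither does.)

Ballots ranking G above H: 2.
Ballots ranking H above G: 5 − 2 = 3.
H wins the head-to-head 3–2.

H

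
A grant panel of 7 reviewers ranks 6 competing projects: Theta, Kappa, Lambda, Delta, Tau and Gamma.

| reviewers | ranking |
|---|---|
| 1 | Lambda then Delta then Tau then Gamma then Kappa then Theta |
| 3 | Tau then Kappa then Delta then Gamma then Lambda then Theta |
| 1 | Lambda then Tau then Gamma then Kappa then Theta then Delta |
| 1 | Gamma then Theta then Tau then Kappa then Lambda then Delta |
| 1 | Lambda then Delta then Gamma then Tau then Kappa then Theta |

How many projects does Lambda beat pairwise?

Lambda against each rival (7 reviewers):
Lambda vs Theta: Lambda is ranked higher on 1+3+1+1 = 6 ballots, Theta on 1. Lambda wins 6–1.
Lambda vs Kappa: Lambda preferred on 1+1+1 = 3 ballots; Kappa wins 4–3.
Lambda vs Delta: 1+1+1+1 = 4 for Lambda, 3 for Delta — Lambda by 4–3.
Lambda vs Tau: 3 to 4, Tau.
Lambda vs Gamma: 3 to 4, Gamma.
Lambda beats Theta, Delta; loses to Kappa, Tau, Gamma — 2 pairwise wins.

2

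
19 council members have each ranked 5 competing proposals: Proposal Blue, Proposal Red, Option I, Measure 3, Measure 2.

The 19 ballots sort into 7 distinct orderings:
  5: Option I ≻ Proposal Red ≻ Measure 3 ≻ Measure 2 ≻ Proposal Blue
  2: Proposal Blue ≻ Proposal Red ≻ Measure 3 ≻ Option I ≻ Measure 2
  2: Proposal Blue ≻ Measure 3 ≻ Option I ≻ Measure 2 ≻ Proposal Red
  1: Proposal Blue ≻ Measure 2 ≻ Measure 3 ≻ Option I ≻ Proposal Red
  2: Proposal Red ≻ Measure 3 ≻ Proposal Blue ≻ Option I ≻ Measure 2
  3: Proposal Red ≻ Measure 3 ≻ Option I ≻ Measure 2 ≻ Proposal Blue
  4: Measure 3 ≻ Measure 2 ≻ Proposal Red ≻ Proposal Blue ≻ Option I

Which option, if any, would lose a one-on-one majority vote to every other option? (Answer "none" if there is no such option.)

Head-to-head results (19 council members):
Proposal Blue vs Proposal Red: 5 to 14, Proposal Red.
Proposal Blue vs Option I: Proposal Blue wins 11–8.
Proposal Blue vs Measure 3: Measure 3, 14–5.
Proposal Blue vs Measure 2: Proposal Blue preferred on 2+2+1+2 = 7 ballots; Measure 2 wins 12–7.
Proposal Red vs Option I: Proposal Red wins 11–8.
Proposal Red vs Measure 3: 12 to 7, Proposal Red.
Proposal Red vs Measure 2: Proposal Red wins 12–7.
Option I vs Measure 3: Option I is ranked higher on 5 ballots, Measure 3 on 14. Measure 3 wins 14–5.
Option I vs Measure 2: Option I preferred on 5+2+2+2+3 = 14 ballots; Option I wins 14–5.
Measure 3 vs Measure 2: 18 to 1, Measure 3.
Every option wins at least one matchup (Proposal Blue beats Option I; Proposal Red beats Proposal Blue; Option I beats Measure 2; Measure 3 beats Proposal Blue; Measure 2 beats Proposal Blue), so there is no Condorcet loser.

none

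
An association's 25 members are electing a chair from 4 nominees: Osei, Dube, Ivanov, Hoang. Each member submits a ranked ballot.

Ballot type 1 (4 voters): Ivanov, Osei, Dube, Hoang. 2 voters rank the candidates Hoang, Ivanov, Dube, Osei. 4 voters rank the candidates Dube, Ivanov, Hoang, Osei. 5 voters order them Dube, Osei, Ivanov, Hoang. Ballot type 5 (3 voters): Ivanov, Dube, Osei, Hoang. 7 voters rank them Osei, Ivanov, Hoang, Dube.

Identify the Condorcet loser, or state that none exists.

Head-to-head results (25 voters):
Osei–Dube: Dube 14–11.
Osei vs Ivanov: Ivanov wins 13–12.
Osei vs Hoang: Osei preferred on 4+5+3+7 = 19 ballots; Osei wins 19–6.
Dube–Ivanov: Ivanov 16–9.
Dube–Hoang: Dube 16–9.
Ivanov vs Hoang: Ivanov wins 23–2.
Hoang loses to every other candidate — it is the Condorcet loser.

Hoang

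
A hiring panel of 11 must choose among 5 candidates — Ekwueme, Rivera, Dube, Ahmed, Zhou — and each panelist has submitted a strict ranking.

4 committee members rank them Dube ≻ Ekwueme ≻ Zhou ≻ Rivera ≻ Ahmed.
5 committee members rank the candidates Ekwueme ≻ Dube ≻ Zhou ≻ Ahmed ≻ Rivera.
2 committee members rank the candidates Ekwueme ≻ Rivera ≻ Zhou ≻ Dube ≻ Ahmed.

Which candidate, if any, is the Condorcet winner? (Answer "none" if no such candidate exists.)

Ekwueme

Pairwise majorities:
Ekwueme–Rivera: Ekwueme 11–0.
Ekwueme vs Dube: 7 to 4, Ekwueme.
Ekwueme vs Ahmed: 4+5+2 = 11 for Ekwueme, 0 for Ahmed — Ekwueme by 11–0.
Ekwueme vs Zhou: Ekwueme wins 11–0.
Rivera vs Dube: Rivera preferred on 2 ballots; Dube wins 9–2.
Rivera vs Ahmed: Rivera is ranked higher on 4+2 = 6 ballots, Ahmed on 5. Rivera wins 6–5.
Rivera vs Zhou: Rivera preferred on 2 ballots; Zhou wins 9–2.
Dube vs Ahmed: Dube wins 11–0.
Dube vs Zhou: Dube is ranked higher on 4+5 = 9 ballots, Zhou on 2. Dube wins 9–2.
Ahmed vs Zhou: Zhou wins 11–0.
Ekwueme defeats every rival head-to-head and is the Condorcet winner.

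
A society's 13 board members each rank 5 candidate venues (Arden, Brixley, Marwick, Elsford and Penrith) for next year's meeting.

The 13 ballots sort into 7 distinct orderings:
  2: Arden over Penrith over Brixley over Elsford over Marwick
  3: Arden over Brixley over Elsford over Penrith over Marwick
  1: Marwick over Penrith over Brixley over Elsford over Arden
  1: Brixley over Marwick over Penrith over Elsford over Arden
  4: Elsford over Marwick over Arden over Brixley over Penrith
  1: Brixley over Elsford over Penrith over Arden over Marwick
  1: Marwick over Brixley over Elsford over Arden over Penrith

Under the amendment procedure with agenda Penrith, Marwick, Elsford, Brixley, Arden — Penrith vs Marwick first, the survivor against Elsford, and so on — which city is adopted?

Round 1: Penrith vs Marwick — 6–7, Marwick advances.
Round 2: Marwick vs Elsford — 3–10, Elsford advances.
Round 3: Elsford vs Brixley — 4–9, Brixley advances.
Round 4: Brixley vs Arden — 4–9, Arden advances.
The agenda winner is Arden.

Arden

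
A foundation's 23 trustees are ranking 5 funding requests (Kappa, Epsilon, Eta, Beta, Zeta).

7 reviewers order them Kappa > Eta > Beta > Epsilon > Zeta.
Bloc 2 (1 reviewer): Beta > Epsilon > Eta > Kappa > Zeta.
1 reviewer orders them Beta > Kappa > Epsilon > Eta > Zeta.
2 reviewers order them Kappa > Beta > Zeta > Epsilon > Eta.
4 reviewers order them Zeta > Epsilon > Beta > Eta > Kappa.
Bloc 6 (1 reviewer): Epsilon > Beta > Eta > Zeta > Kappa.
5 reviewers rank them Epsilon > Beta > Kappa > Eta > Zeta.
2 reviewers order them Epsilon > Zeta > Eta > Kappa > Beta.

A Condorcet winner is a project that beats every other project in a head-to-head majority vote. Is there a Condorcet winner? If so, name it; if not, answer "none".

Check each pair by majority over 23 ballots:
Kappa vs Epsilon: 10 to 13, Epsilon.
Kappa vs Eta: Kappa preferred on 7+1+2+5 = 15 ballots; Kappa wins 15–8.
Kappa vs Beta: 7+2+2 = 11 for Kappa, 12 for Beta — Beta by 12–11.
Kappa vs Zeta: 7+1+1+2+5 = 16 for Kappa, 7 for Zeta — Kappa by 16–7.
Epsilon vs Eta: Epsilon is ranked higher on 16 ballots, Eta on 7. Epsilon wins 16–7.
Epsilon vs Beta: Epsilon is ranked higher on 4+1+5+2 = 12 ballots, Beta on 11. Epsilon wins 12–11.
Epsilon vs Zeta: 17 to 6, Epsilon.
Eta vs Beta: 9 to 14, Beta.
Eta vs Zeta: Eta is ranked higher on 7+1+1+1+5 = 15 ballots, Zeta on 8. Eta wins 15–8.
Beta vs Zeta: 17 to 6, Beta.
Only Epsilon has no losses; Epsilon is the Condorcet winner.

Epsilon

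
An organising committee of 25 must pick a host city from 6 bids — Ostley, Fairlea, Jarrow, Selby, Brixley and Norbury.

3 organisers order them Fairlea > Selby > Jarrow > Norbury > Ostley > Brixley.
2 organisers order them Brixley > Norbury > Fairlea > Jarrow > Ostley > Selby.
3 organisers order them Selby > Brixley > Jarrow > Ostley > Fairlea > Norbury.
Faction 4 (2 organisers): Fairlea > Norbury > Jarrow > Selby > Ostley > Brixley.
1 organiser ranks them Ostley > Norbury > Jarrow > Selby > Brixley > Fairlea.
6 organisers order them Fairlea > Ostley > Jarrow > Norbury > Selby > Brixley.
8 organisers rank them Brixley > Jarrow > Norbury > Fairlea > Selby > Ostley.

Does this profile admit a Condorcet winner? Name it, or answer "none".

none

Pairwise majorities:
Ostley vs Fairlea: Ostley is ranked higher on 3+1 = 4 ballots, Fairlea on 21. Fairlea wins 21–4.
Ostley vs Jarrow: 7 to 18, Jarrow.
Ostley vs Selby: Selby, 16–9.
Ostley vs Brixley: Ostley preferred on 3+2+1+6 = 12 ballots; Brixley wins 13–12.
Ostley vs Norbury: 3+1+6 = 10 for Ostley, 15 for Norbury — Norbury by 15–10.
Fairlea vs Jarrow: 3+2+2+6 = 13 for Fairlea, 12 for Jarrow — Fairlea by 13–12.
Fairlea vs Selby: 21 to 4, Fairlea.
Fairlea–Brixley: Brixley 14–11.
Fairlea vs Norbury: Fairlea is ranked higher on 3+3+2+6 = 14 ballots, Norbury on 11. Fairlea wins 14–11.
Jarrow vs Selby: Jarrow preferred on 2+2+1+6+8 = 19 ballots; Jarrow wins 19–6.
Jarrow vs Brixley: Jarrow is ranked higher on 3+2+1+6 = 12 ballots, Brixley on 13. Brixley wins 13–12.
Jarrow vs Norbury: 3+3+6+8 = 20 for Jarrow, 5 for Norbury — Jarrow by 20–5.
Selby vs Brixley: Selby preferred on 3+3+2+1+6 = 15 ballots; Selby wins 15–10.
Selby vs Norbury: Selby preferred on 3+3 = 6 ballots; Norbury wins 19–6.
Brixley vs Norbury: Brixley, 13–12.
Each city drops at least one matchup (Ostley loses to Fairlea; Fairlea loses to Brixley; Jarrow loses to Fairlea; Selby loses to Fairlea; Brixley loses to Selby; Norbury loses to Fairlea); the cycle Fairlea > Selby > Brixley > Fairlea rules out a Condorcet winner.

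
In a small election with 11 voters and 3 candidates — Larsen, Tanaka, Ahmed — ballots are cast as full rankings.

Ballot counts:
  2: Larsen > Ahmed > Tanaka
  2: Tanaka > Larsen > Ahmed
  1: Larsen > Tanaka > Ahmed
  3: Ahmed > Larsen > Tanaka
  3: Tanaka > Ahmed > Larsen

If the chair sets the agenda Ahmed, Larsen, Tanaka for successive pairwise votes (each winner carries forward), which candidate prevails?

Tanaka

Round 1: Ahmed vs Larsen — 6–5, Ahmed advances.
Round 2: Ahmed vs Tanaka — 5–6, Tanaka advances.
The agenda winner is Tanaka.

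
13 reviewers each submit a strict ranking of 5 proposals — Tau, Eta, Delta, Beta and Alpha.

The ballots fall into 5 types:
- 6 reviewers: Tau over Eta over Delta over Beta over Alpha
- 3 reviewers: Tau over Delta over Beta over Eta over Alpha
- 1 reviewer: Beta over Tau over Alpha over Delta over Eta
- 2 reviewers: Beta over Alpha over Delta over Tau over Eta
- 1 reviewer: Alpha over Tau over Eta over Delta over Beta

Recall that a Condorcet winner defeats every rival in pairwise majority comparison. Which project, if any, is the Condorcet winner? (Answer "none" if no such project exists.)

Tau

Head-to-head results (13 reviewers):
Tau vs Eta: Tau wins 13–0.
Tau–Delta: Tau 11–2.
Tau vs Beta: Tau wins 10–3.
Tau vs Alpha: Tau wins 10–3.
Eta vs Delta: Eta wins 7–6.
Eta vs Beta: Eta wins 7–6.
Eta–Alpha: Eta 9–4.
Delta–Beta: Delta 10–3.
Delta–Alpha: Delta 9–4.
Beta vs Alpha: Beta wins 12–1.
Tau wins every pairwise contest, so Tau is the Condorcet winner.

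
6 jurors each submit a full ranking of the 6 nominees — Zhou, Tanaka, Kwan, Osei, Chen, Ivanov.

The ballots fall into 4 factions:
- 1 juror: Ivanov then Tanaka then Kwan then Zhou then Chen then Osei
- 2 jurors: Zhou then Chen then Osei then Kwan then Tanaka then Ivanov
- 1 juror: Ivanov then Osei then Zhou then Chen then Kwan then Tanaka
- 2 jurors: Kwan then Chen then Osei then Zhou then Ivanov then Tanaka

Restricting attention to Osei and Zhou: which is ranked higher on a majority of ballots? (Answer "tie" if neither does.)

tie

Ballots ranking Osei above Zhou: 1 + 2 = 3.
Ballots ranking Zhou above Osei: 6 − 3 = 3.
3–3: the pair ties.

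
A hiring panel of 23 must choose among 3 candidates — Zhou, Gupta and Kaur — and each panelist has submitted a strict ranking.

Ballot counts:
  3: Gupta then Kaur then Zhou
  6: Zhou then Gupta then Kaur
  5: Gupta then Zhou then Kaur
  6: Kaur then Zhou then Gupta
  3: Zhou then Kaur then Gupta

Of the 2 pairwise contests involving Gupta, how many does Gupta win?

1

Gupta against each rival (23 committee members):
Gupta vs Zhou: Gupta preferred on 3+5 = 8 ballots; Zhou wins 15–8.
Gupta vs Kaur: Gupta, 14–9.
Gupta beats Kaur; loses to Zhou — 1 pairwise win.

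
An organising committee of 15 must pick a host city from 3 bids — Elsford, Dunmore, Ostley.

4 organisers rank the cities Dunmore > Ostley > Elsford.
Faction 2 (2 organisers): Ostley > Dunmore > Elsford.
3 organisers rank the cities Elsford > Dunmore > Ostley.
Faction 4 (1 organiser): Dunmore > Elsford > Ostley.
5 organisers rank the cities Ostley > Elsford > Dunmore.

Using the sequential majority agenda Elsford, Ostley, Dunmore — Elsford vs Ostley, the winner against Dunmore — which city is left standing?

Dunmore

Round 1: Elsford vs Ostley — 4–11, Ostley advances.
Round 2: Ostley vs Dunmore — 7–8, Dunmore advances.
The agenda winner is Dunmore.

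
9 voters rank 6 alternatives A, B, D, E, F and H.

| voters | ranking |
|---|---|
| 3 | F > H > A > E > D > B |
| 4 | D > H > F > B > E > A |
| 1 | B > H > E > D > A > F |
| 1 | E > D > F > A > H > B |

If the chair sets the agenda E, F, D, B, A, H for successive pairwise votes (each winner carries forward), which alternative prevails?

Round 1: E vs F — 2–7, F advances.
Round 2: F vs D — 3–6, D advances.
Round 3: D vs B — 8–1, D advances.
Round 4: D vs A — 6–3, D advances.
Round 5: D vs H — 5–4, D advances.
The agenda winner is D.

D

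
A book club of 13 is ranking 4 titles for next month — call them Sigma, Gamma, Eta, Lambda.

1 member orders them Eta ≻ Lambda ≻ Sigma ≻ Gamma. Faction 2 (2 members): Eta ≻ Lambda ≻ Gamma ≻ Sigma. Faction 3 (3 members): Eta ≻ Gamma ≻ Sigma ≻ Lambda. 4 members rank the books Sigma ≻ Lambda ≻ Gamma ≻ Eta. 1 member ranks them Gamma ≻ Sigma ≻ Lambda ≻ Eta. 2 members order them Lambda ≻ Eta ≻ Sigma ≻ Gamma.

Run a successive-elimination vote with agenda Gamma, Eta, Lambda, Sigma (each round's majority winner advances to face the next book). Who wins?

Round 1: Gamma vs Eta — 5–8, Eta advances.
Round 2: Eta vs Lambda — 6–7, Lambda advances.
Round 3: Lambda vs Sigma — 5–8, Sigma advances.
The agenda winner is Sigma.

Sigma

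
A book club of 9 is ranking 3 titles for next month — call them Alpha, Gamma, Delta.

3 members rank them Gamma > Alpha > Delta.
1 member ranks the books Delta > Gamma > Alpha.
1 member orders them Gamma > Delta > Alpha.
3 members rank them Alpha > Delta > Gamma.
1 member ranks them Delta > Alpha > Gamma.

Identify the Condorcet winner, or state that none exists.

Check each pair by majority over 9 ballots:
Alpha vs Gamma: 4 to 5, Gamma.
Alpha vs Delta: 3+3 = 6 for Alpha, 3 for Delta — Alpha by 6–3.
Gamma vs Delta: 4 to 5, Delta.
Every book loses at least once (Alpha loses to Gamma; Gamma loses to Delta; Delta loses to Alpha). The majority relation contains the cycle Alpha → Delta → Gamma → Alpha, so there is no Condorcet winner.

none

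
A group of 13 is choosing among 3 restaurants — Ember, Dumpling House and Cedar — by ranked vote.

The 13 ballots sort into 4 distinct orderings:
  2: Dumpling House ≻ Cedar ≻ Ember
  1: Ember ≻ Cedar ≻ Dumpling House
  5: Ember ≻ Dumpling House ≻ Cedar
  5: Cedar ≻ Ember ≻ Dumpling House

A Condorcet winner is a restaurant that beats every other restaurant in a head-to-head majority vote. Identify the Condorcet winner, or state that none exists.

Check each pair by majority over 13 ballots:
Ember vs Dumpling House: Ember, 11–2.
Ember vs Cedar: Cedar, 7–6.
Dumpling House vs Cedar: Dumpling House wins 7–6.
No restaurant is unbeaten: Ember loses to Cedar; Dumpling House loses to Ember; Cedar loses to Dumpling House. In particular Ember > Dumpling House > Cedar > Ember is a majority cycle — no Condorcet winner exists.

none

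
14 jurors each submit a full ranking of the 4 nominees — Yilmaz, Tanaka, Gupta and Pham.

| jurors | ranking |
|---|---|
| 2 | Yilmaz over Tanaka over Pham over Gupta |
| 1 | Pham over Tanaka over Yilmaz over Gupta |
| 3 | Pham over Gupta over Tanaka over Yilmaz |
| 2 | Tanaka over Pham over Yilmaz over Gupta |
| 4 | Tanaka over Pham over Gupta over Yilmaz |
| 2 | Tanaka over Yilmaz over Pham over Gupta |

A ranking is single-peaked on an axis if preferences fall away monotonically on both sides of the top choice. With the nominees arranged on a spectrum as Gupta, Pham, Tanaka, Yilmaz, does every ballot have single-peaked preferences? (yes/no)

yes

Axis positions: Gupta=1, Pham=2, Tanaka=3, Yilmaz=4.
Type 1 (peak Yilmaz at position 4): ranking walks positions 4-3-2-1, expanding outward from the peak — single-peaked.
Type 2 (peak Pham at position 2): ranking walks positions 2-3-4-1, expanding outward from the peak — single-peaked.
Type 3 (peak Pham at position 2): ranking walks positions 2-1-3-4, expanding outward from the peak — single-peaked.
Type 4 (peak Tanaka at position 3): ranking walks positions 3-2-4-1, expanding outward from the peak — single-peaked.
Type 5 (peak Tanaka at position 3): ranking walks positions 3-2-1-4, expanding outward from the peak — single-peaked.
Type 6 (peak Tanaka at position 3): ranking walks positions 3-4-2-1, expanding outward from the peak — single-peaked.
Every ranking is single-peaked on this axis.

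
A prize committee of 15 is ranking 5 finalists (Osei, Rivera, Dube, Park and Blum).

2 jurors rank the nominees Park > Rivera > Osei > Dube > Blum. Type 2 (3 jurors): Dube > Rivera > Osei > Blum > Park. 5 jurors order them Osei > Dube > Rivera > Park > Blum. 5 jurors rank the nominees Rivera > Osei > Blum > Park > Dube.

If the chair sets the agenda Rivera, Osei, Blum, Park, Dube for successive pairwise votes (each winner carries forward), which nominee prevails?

Round 1: Rivera vs Osei — 10–5, Rivera advances.
Round 2: Rivera vs Blum — 15–0, Rivera advances.
Round 3: Rivera vs Park — 13–2, Rivera advances.
Round 4: Rivera vs Dube — 7–8, Dube advances.
Dube survives the agenda.

Dube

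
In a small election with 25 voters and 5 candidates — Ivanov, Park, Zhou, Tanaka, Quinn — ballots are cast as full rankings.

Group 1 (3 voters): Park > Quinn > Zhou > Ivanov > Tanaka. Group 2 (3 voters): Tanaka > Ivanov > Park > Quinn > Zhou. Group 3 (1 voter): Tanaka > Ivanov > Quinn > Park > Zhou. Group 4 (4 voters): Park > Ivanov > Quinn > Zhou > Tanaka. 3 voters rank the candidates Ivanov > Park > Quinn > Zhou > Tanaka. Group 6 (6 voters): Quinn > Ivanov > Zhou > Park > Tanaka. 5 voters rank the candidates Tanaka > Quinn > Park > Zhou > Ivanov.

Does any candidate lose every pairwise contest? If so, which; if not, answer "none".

Tanaka

Head-to-head results (25 voters):
Ivanov vs Park: Ivanov, 13–12.
Ivanov vs Zhou: 17 to 8, Ivanov.
Ivanov vs Tanaka: 3+4+3+6 = 16 for Ivanov, 9 for Tanaka — Ivanov by 16–9.
Ivanov vs Quinn: Ivanov is ranked higher on 3+1+4+3 = 11 ballots, Quinn on 14. Quinn wins 14–11.
Park vs Zhou: Park is ranked higher on 3+3+1+4+3+5 = 19 ballots, Zhou on 6. Park wins 19–6.
Park vs Tanaka: Park, 16–9.
Park vs Quinn: Park wins 13–12.
Zhou vs Tanaka: 16 to 9, Zhou.
Zhou vs Quinn: 0 to 25, Quinn.
Tanaka vs Quinn: 3+1+5 = 9 for Tanaka, 16 for Quinn — Quinn by 16–9.
Tanaka loses to every other candidate — it is the Condorcet loser.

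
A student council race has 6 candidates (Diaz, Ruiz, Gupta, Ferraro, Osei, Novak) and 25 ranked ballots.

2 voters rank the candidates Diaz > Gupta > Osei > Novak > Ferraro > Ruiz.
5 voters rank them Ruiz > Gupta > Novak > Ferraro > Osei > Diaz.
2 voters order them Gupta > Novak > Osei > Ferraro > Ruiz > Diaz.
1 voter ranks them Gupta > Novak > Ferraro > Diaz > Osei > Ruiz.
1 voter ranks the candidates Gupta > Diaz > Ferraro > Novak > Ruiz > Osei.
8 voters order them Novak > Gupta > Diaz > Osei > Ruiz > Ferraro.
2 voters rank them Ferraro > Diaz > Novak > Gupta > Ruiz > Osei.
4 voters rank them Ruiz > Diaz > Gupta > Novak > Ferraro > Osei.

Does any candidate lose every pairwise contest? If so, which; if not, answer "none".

Head-to-head results (25 voters):
Diaz vs Ruiz: 14 to 11, Diaz.
Diaz–Gupta: Gupta 17–8.
Diaz vs Ferraro: Diaz, 15–10.
Diaz vs Osei: Diaz preferred on 2+1+1+8+2+4 = 18 ballots; Diaz wins 18–7.
Diaz–Novak: Novak 16–9.
Ruiz vs Gupta: 9 to 16, Gupta.
Ruiz vs Ferraro: Ruiz is ranked higher on 5+8+4 = 17 ballots, Ferraro on 8. Ruiz wins 17–8.
Ruiz vs Osei: Ruiz is ranked higher on 5+1+2+4 = 12 ballots, Osei on 13. Osei wins 13–12.
Ruiz vs Novak: Novak, 16–9.
Gupta vs Ferraro: Gupta wins 23–2.
Gupta vs Osei: Gupta wins 25–0.
Gupta vs Novak: Gupta is ranked higher on 2+5+2+1+1+4 = 15 ballots, Novak on 10. Gupta wins 15–10.
Ferraro vs Osei: Ferraro, 13–12.
Ferraro vs Novak: Ferraro preferred on 1+2 = 3 ballots; Novak wins 22–3.
Osei vs Novak: Novak, 23–2.
Every candidate wins at least one matchup (Diaz beats Ruiz; Ruiz beats Ferraro; Gupta beats Diaz; Ferraro beats Osei; Osei beats Ruiz; Novak beats Diaz), so there is no Condorcet loser.

none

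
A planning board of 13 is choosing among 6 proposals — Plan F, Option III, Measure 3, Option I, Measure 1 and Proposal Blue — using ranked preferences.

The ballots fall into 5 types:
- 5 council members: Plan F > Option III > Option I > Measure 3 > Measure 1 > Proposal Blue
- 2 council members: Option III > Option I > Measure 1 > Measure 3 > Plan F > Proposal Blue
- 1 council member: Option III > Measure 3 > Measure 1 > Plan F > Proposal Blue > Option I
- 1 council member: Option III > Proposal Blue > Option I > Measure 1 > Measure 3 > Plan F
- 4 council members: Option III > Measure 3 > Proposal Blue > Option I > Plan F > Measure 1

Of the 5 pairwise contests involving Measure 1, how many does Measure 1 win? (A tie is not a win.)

1

Measure 1 against each rival (13 council members):
Measure 1 vs Plan F: Plan F wins 9–4.
Measure 1 vs Option III: 0 to 13, Option III.
Measure 1 vs Measure 3: 2+1 = 3 for Measure 1, 10 for Measure 3 — Measure 3 by 10–3.
Measure 1 vs Option I: Measure 1 preferred on 1 ballot; Option I wins 12–1.
Measure 1–Proposal Blue: Measure 1 8–5.
Measure 1 beats Proposal Blue; loses to Plan F, Option III, Measure 3, Option I — 1 pairwise win.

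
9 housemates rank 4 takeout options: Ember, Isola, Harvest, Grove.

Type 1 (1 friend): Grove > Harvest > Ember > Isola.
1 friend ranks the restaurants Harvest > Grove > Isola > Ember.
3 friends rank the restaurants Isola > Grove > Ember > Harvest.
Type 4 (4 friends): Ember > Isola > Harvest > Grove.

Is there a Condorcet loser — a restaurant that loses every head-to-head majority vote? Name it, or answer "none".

none

Pairwise majorities:
Ember vs Isola: Ember preferred on 1+4 = 5 ballots; Ember wins 5–4.
Ember–Harvest: Ember 7–2.
Ember vs Grove: Ember is ranked higher on 4 ballots, Grove on 5. Grove wins 5–4.
Isola vs Harvest: Isola is ranked higher on 3+4 = 7 ballots, Harvest on 2. Isola wins 7–2.
Isola vs Grove: Isola is ranked higher on 3+4 = 7 ballots, Grove on 2. Isola wins 7–2.
Harvest vs Grove: Harvest is ranked higher on 1+4 = 5 ballots, Grove on 4. Harvest wins 5–4.
Every restaurant wins at least one matchup (Ember beats Isola; Isola beats Harvest; Harvest beats Grove; Grove beats Ember), so there is no Condorcet loser.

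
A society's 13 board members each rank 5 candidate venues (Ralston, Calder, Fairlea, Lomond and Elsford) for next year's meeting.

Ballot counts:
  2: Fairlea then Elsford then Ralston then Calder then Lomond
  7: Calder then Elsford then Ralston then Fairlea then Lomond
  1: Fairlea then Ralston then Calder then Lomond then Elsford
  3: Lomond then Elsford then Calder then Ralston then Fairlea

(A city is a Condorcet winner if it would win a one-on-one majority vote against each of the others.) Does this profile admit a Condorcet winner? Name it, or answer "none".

Head-to-head results (13 organisers):
Ralston vs Calder: Ralston is ranked higher on 2+1 = 3 ballots, Calder on 10. Calder wins 10–3.
Ralston vs Fairlea: 10 to 3, Ralston.
Ralston vs Lomond: Ralston preferred on 2+7+1 = 10 ballots; Ralston wins 10–3.
Ralston vs Elsford: 1 to 12, Elsford.
Calder vs Fairlea: Calder preferred on 7+3 = 10 ballots; Calder wins 10–3.
Calder vs Lomond: Calder preferred on 2+7+1 = 10 ballots; Calder wins 10–3.
Calder vs Elsford: 8 to 5, Calder.
Fairlea vs Lomond: Fairlea is ranked higher on 2+7+1 = 10 ballots, Lomond on 3. Fairlea wins 10–3.
Fairlea vs Elsford: 3 to 10, Elsford.
Lomond vs Elsford: Lomond is ranked higher on 1+3 = 4 ballots, Elsford on 9. Elsford wins 9–4.
Only Calder has no losses; Calder is the Condorcet winner.

Calder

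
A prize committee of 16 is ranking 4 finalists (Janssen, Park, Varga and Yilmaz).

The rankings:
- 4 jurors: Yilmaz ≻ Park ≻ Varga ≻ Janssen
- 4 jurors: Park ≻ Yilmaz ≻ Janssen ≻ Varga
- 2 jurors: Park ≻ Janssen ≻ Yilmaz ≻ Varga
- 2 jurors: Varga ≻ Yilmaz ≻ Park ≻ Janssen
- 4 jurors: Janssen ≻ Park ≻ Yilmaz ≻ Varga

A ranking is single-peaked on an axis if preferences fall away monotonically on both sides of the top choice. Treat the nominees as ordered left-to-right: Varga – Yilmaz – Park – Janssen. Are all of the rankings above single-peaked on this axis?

yes

Axis positions: Varga=1, Yilmaz=2, Park=3, Janssen=4.
Bloc 1 (peak Yilmaz at position 2): ranking walks positions 2-3-1-4, expanding outward from the peak — single-peaked.
Bloc 2 (peak Park at position 3): ranking walks positions 3-2-4-1, expanding outward from the peak — single-peaked.
Bloc 3 (peak Park at position 3): ranking walks positions 3-4-2-1, expanding outward from the peak — single-peaked.
Bloc 4 (peak Varga at position 1): ranking walks positions 1-2-3-4, expanding outward from the peak — single-peaked.
Bloc 5 (peak Janssen at position 4): ranking walks positions 4-3-2-1, expanding outward from the peak — single-peaked.
Every ranking is single-peaked on this axis.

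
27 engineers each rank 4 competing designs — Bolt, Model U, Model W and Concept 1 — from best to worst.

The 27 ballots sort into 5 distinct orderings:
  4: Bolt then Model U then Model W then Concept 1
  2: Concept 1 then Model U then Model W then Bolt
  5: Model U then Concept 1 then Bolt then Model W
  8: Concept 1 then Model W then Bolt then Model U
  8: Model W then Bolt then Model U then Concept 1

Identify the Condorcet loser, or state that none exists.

Head-to-head results (27 engineers):
Bolt–Model U: Bolt 20–7.
Bolt–Model W: Model W 18–9.
Bolt vs Concept 1: 4+8 = 12 for Bolt, 15 for Concept 1 — Concept 1 by 15–12.
Model U vs Model W: 4+2+5 = 11 for Model U, 16 for Model W — Model W by 16–11.
Model U vs Concept 1: Model U, 17–10.
Model W vs Concept 1: Model W preferred on 4+8 = 12 ballots; Concept 1 wins 15–12.
Every design wins at least one matchup (Bolt beats Model U; Model U beats Concept 1; Model W beats Bolt; Concept 1 beats Bolt), so there is no Condorcet loser.

none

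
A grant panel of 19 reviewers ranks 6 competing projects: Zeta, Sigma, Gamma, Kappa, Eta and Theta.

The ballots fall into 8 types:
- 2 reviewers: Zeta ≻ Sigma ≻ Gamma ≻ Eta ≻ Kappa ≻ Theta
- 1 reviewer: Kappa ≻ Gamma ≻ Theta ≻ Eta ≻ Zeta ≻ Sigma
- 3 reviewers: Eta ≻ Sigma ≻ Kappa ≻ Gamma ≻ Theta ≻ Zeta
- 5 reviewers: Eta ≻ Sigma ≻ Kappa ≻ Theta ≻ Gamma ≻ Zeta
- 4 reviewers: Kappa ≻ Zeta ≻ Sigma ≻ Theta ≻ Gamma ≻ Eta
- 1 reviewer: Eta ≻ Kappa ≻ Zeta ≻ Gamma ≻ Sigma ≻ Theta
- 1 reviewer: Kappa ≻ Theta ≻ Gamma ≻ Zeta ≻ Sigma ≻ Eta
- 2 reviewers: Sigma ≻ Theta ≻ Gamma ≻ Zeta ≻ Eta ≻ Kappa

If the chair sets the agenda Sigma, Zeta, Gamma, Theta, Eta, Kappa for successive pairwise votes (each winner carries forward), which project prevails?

Round 1: Sigma vs Zeta — 10–9, Sigma advances.
Round 2: Sigma vs Gamma — 16–3, Sigma advances.
Round 3: Sigma vs Theta — 17–2, Sigma advances.
Round 4: Sigma vs Eta — 9–10, Eta advances.
Round 5: Eta vs Kappa — 13–6, Eta advances.
The agenda winner is Eta.

Eta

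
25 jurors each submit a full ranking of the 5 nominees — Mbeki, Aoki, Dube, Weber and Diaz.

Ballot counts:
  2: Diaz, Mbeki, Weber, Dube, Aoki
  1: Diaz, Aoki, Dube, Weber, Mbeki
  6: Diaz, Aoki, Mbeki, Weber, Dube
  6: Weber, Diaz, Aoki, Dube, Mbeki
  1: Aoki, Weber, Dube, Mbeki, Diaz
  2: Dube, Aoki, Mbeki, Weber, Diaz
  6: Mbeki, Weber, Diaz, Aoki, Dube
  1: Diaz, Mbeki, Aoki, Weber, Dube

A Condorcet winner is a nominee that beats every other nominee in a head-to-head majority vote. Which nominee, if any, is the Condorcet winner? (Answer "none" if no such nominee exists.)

none

Check each pair by majority over 25 ballots:
Mbeki vs Aoki: 2+6+1 = 9 for Mbeki, 16 for Aoki — Aoki by 16–9.
Mbeki vs Dube: Mbeki wins 15–10.
Mbeki vs Weber: Mbeki, 17–8.
Mbeki vs Diaz: Diaz wins 16–9.
Aoki vs Dube: Aoki preferred on 1+6+6+1+6+1 = 21 ballots; Aoki wins 21–4.
Aoki vs Weber: Weber wins 14–11.
Aoki vs Diaz: 3 to 22, Diaz.
Dube vs Weber: Dube preferred on 1+2 = 3 ballots; Weber wins 22–3.
Dube vs Diaz: Diaz wins 22–3.
Weber vs Diaz: Weber preferred on 6+1+2+6 = 15 ballots; Weber wins 15–10.
Every nominee loses at least once (Mbeki loses to Aoki; Aoki loses to Weber; Dube loses to Mbeki; Weber loses to Mbeki; Diaz loses to Weber). The majority relation contains the cycle Mbeki → Weber → Aoki → Mbeki, so there is no Condorcet winner.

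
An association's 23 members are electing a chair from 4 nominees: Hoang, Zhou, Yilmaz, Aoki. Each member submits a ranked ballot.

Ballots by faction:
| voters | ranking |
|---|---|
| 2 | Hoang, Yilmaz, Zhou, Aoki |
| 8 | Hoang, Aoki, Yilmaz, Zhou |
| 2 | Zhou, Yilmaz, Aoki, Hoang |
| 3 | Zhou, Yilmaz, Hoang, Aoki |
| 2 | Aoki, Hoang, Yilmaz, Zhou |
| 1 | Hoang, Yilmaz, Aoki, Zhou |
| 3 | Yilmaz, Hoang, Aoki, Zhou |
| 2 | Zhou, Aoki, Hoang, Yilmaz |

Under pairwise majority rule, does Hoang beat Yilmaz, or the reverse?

Hoang

Ballots ranking Hoang above Yilmaz: 2 + 8 + 2 + 1 + 2 = 15.
Ballots ranking Yilmaz above Hoang: 23 − 15 = 8.
Hoang wins the head-to-head 15–8.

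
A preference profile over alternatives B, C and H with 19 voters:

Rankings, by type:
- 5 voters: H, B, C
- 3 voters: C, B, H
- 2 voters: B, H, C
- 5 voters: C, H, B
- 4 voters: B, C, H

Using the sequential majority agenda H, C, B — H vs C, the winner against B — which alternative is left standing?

Round 1: H vs C — 7–12, C advances.
Round 2: C vs B — 8–11, B advances.
B survives the agenda.

B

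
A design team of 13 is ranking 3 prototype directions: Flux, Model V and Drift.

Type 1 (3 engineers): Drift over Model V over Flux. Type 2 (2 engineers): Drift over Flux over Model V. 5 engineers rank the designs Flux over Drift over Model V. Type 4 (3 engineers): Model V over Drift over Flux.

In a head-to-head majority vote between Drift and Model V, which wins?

Ballots ranking Drift above Model V: 3 + 2 + 5 = 10.
Ballots ranking Model V above Drift: 13 − 10 = 3.
Drift wins the head-to-head 10–3.

Drift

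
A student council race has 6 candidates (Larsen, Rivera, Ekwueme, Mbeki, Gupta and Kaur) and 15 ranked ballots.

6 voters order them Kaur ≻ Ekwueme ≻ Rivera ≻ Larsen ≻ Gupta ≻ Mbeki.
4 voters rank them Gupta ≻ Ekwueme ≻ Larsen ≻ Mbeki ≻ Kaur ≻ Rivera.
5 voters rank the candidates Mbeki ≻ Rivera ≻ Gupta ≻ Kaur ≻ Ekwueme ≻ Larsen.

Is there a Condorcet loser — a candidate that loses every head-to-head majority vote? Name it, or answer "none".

Head-to-head results (15 voters):
Larsen vs Rivera: Rivera, 11–4.
Larsen vs Ekwueme: Larsen preferred on 0 ballots; Ekwueme wins 15–0.
Larsen vs Mbeki: 6+4 = 10 for Larsen, 5 for Mbeki — Larsen by 10–5.
Larsen vs Gupta: Larsen is ranked higher on 6 ballots, Gupta on 9. Gupta wins 9–6.
Larsen vs Kaur: Kaur wins 11–4.
Rivera vs Ekwueme: 5 for Rivera, 10 for Ekwueme — Ekwueme by 10–5.
Rivera vs Mbeki: Mbeki, 9–6.
Rivera vs Gupta: Rivera wins 11–4.
Rivera vs Kaur: Kaur, 10–5.
Ekwueme vs Mbeki: Ekwueme preferred on 6+4 = 10 ballots; Ekwueme wins 10–5.
Ekwueme–Gupta: Gupta 9–6.
Ekwueme vs Kaur: 4 to 11, Kaur.
Mbeki–Gupta: Gupta 10–5.
Mbeki–Kaur: Mbeki 9–6.
Gupta vs Kaur: 4+5 = 9 for Gupta, 6 for Kaur — Gupta by 9–6.
Each candidate has at least one pairwise win (Larsen beats Mbeki; Rivera beats Larsen; Ekwueme beats Larsen; Mbeki beats Rivera; Gupta beats Larsen; Kaur beats Larsen) — no Condorcet loser.

none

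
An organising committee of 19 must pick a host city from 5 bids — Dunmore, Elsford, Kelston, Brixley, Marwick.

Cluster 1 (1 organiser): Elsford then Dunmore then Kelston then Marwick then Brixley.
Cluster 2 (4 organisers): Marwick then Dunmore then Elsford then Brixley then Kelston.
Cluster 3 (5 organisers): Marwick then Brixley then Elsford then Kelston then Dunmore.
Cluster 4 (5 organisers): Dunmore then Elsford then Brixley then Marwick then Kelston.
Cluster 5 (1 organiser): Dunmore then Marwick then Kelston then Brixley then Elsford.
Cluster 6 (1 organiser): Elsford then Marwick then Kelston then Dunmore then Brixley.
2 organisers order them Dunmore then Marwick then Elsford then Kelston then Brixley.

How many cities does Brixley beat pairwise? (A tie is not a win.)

Brixley against each rival (19 organisers):
Brixley vs Dunmore: Dunmore, 14–5.
Brixley vs Elsford: 6 to 13, Elsford.
Brixley vs Kelston: Brixley is ranked higher on 4+5+5 = 14 ballots, Kelston on 5. Brixley wins 14–5.
Brixley vs Marwick: Marwick wins 14–5.
Brixley beats Kelston; loses to Dunmore, Elsford, Marwick — 1 pairwise win.

1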